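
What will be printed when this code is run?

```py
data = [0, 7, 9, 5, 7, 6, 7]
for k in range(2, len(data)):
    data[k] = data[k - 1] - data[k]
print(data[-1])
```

k=2: data[2] = 7-9 = -2 → [0, 7, -2, 5, 7, 6, 7]
k=3: data[3] = (-2)-5 = -7 → [0, 7, -2, -7, 7, 6, 7]
k=4: data[4] = (-7)-7 = -14 → [0, 7, -2, -7, -14, 6, 7]
k=5: data[5] = (-14)-6 = -20 → [0, 7, -2, -7, -14, -20, 7]
k=6: data[6] = (-20)-7 = -27 → [0, 7, -2, -7, -14, -20, -27]

-27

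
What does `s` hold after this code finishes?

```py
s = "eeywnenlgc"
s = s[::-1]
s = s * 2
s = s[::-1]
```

'eeywnenlgceeywnenlgc'

reverse → 'cglnenwyee'
repeat ×2 → 'cglnenwyeecglnenwyee'
reverse → 'eeywnenlgceeywnenlgc'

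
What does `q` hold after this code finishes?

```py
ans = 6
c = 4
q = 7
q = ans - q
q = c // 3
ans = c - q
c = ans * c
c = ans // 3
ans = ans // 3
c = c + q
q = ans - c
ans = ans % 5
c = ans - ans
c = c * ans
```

-1

q = 6-7 = -1
q = 4//3 = 1
ans = 4-1 = 3
c = 3*4 = 12
c = 3//3 = 1
ans = 3//3 = 1
c = 1+1 = 2
q = 1-2 = -1
ans = 1%5 = 1
c = 1-1 = 0
c = 0*1 = 0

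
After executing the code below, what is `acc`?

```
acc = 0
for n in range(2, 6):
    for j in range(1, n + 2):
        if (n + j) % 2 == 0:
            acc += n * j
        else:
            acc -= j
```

n=2,j=1: odd sum, acc = 0-1 = -1
n=2,j=2: even sum, acc = (-1)+4 = 3
n=2,j=3: odd sum, acc = 3-3 = 0
n=3,j=1: even sum, acc = 0+3 = 3
n=3,j=2: odd sum, acc = 3-2 = 1
n=3,j=3: even sum, acc = 1+9 = 10
n=3,j=4: odd sum, acc = 10-4 = 6
n=4,j=1: odd sum, acc = 6-1 = 5
n=4,j=2: even sum, acc = 5+8 = 13
n=4,j=3: odd sum, acc = 13-3 = 10
n=4,j=4: even sum, acc = 10+16 = 26
n=4,j=5: odd sum, acc = 26-5 = 21
n=5,j=1: even sum, acc = 21+5 = 26
n=5,j=2: odd sum, acc = 26-2 = 24
n=5,j=3: even sum, acc = 24+15 = 39
n=5,j=4: odd sum, acc = 39-4 = 35
n=5,j=5: even sum, acc = 35+25 = 60
n=5,j=6: odd sum, acc = 60-6 = 54

54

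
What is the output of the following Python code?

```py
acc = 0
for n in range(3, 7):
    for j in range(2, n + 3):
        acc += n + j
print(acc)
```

n=3,j=2: acc = 0+5 = 5
n=3,j=3: acc = 5+6 = 11
n=3,j=4: acc = 11+7 = 18
n=3,j=5: acc = 18+8 = 26
n=4,j=2: acc = 26+6 = 32
n=4,j=3: acc = 32+7 = 39
n=4,j=4: acc = 39+8 = 47
n=4,j=5: acc = 47+9 = 56
n=4,j=6: acc = 56+10 = 66
n=5,j=2: acc = 66+7 = 73
n=5,j=3: acc = 73+8 = 81
n=5,j=4: acc = 81+9 = 90
n=5,j=5: acc = 90+10 = 100
n=5,j=6: acc = 100+11 = 111
n=5,j=7: acc = 111+12 = 123
n=6,j=2: acc = 123+8 = 131
n=6,j=3: acc = 131+9 = 140
n=6,j=4: acc = 140+10 = 150
n=6,j=5: acc = 150+11 = 161
n=6,j=6: acc = 161+12 = 173
n=6,j=7: acc = 173+13 = 186
n=6,j=8: acc = 186+14 = 200

200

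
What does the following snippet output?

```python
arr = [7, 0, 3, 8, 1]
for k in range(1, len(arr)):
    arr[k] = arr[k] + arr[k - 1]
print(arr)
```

k=1: arr[1] = 0+7 = 7 → [7, 7, 3, 8, 1]
k=2: arr[2] = 3+7 = 10 → [7, 7, 10, 8, 1]
k=3: arr[3] = 8+10 = 18 → [7, 7, 10, 18, 1]
k=4: arr[4] = 1+18 = 19 → [7, 7, 10, 18, 19]

[7, 7, 10, 18, 19]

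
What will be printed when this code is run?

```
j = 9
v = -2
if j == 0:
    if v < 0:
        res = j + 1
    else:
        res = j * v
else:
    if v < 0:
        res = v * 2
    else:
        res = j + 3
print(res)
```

j=9, v=-2
j == 0 is False; v < 0 is True
→ res = v * 2 = -4

-4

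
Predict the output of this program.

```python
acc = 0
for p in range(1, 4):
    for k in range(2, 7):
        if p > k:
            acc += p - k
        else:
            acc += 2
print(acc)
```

p=1,k=2: not 1>2, acc = 0+2 = 2
p=1,k=3: not 1>3, acc = 2+2 = 4
p=1,k=4: not 1>4, acc = 4+2 = 6
p=1,k=5: not 1>5, acc = 6+2 = 8
p=1,k=6: not 1>6, acc = 8+2 = 10
p=2,k=2: not 2>2, acc = 10+2 = 12
p=2,k=3: not 2>3, acc = 12+2 = 14
p=2,k=4: not 2>4, acc = 14+2 = 16
p=2,k=5: not 2>5, acc = 16+2 = 18
p=2,k=6: not 2>6, acc = 18+2 = 20
p=3,k=2: 3>2, acc = 20+1 = 21
p=3,k=3: not 3>3, acc = 21+2 = 23
p=3,k=4: not 3>4, acc = 23+2 = 25
p=3,k=5: not 3>5, acc = 25+2 = 27
p=3,k=6: not 3>6, acc = 27+2 = 29

29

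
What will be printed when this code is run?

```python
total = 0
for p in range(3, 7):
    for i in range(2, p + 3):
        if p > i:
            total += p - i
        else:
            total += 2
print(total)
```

p=3,i=2: 3>2, total = 0+1 = 1
p=3,i=3: not 3>3, total = 1+2 = 3
p=3,i=4: not 3>4, total = 3+2 = 5
p=3,i=5: not 3>5, total = 5+2 = 7
p=4,i=2: 4>2, total = 7+2 = 9
p=4,i=3: 4>3, total = 9+1 = 10
p=4,i=4: not 4>4, total = 10+2 = 12
p=4,i=5: not 4>5, total = 12+2 = 14
p=4,i=6: not 4>6, total = 14+2 = 16
p=5,i=2: 5>2, total = 16+3 = 19
p=5,i=3: 5>3, total = 19+2 = 21
p=5,i=4: 5>4, total = 21+1 = 22
p=5,i=5: not 5>5, total = 22+2 = 24
p=5,i=6: not 5>6, total = 24+2 = 26
p=5,i=7: not 5>7, total = 26+2 = 28
p=6,i=2: 6>2, total = 28+4 = 32
p=6,i=3: 6>3, total = 32+3 = 35
p=6,i=4: 6>4, total = 35+2 = 37
p=6,i=5: 6>5, total = 37+1 = 38
p=6,i=6: not 6>6, total = 38+2 = 40
p=6,i=7: not 6>7, total = 40+2 = 42
p=6,i=8: not 6>8, total = 42+2 = 44

44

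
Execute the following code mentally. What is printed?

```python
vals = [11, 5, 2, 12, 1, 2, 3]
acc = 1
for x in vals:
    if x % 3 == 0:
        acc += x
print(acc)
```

16

x=11: not %3==0
x=5: not %3==0
x=2: not %3==0
x=12: %3==0, acc = 1+12 = 13
x=1: not %3==0
x=2: not %3==0
x=3: %3==0, acc = 13+3 = 16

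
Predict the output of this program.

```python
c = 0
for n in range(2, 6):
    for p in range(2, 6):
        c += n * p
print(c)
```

n=2,p=2: c = 0+4 = 4
n=2,p=3: c = 4+6 = 10
n=2,p=4: c = 10+8 = 18
n=2,p=5: c = 18+10 = 28
n=3,p=2: c = 28+6 = 34
n=3,p=3: c = 34+9 = 43
n=3,p=4: c = 43+12 = 55
n=3,p=5: c = 55+15 = 70
n=4,p=2: c = 70+8 = 78
n=4,p=3: c = 78+12 = 90
n=4,p=4: c = 90+16 = 106
n=4,p=5: c = 106+20 = 126
n=5,p=2: c = 126+10 = 136
n=5,p=3: c = 136+15 = 151
n=5,p=4: c = 151+20 = 171
n=5,p=5: c = 171+25 = 196

196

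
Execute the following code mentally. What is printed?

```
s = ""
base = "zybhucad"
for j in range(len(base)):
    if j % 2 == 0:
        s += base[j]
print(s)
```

zbua

j=0: add 'z' → 'z'
j=1: skip
j=2: add 'b' → 'zb'
j=3: skip
j=4: add 'u' → 'zbu'
j=5: skip
j=6: add 'a' → 'zbua'
j=7: skip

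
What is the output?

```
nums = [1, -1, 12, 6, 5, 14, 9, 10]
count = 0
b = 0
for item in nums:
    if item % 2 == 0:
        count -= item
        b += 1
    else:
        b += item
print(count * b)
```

item=1: not even; b=1
item=-1: not even; b=0
item=12: even, count = 0-12 = -12; b=1
item=6: even, count = (-12)-6 = -18; b=2
item=5: not even; b=7
item=14: even, count = (-18)-14 = -32; b=8
item=9: not even; b=17
item=10: even, count = (-32)-10 = -42; b=18
count*b = (-42)*18 = -756

-756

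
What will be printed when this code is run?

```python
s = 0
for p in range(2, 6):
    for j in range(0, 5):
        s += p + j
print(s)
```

110

p=2,j=0: s = 0+2 = 2
p=2,j=1: s = 2+3 = 5
p=2,j=2: s = 5+4 = 9
p=2,j=3: s = 9+5 = 14
p=2,j=4: s = 14+6 = 20
p=3,j=0: s = 20+3 = 23
p=3,j=1: s = 23+4 = 27
p=3,j=2: s = 27+5 = 32
p=3,j=3: s = 32+6 = 38
p=3,j=4: s = 38+7 = 45
p=4,j=0: s = 45+4 = 49
p=4,j=1: s = 49+5 = 54
p=4,j=2: s = 54+6 = 60
p=4,j=3: s = 60+7 = 67
p=4,j=4: s = 67+8 = 75
p=5,j=0: s = 75+5 = 80
p=5,j=1: s = 80+6 = 86
p=5,j=2: s = 86+7 = 93
p=5,j=3: s = 93+8 = 101
p=5,j=4: s = 101+9 = 110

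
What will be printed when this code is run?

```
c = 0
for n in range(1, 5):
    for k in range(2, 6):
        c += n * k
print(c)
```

n=1,k=2: c = 0+2 = 2
n=1,k=3: c = 2+3 = 5
n=1,k=4: c = 5+4 = 9
n=1,k=5: c = 9+5 = 14
n=2,k=2: c = 14+4 = 18
n=2,k=3: c = 18+6 = 24
n=2,k=4: c = 24+8 = 32
n=2,k=5: c = 32+10 = 42
n=3,k=2: c = 42+6 = 48
n=3,k=3: c = 48+9 = 57
n=3,k=4: c = 57+12 = 69
n=3,k=5: c = 69+15 = 84
n=4,k=2: c = 84+8 = 92
n=4,k=3: c = 92+12 = 104
n=4,k=4: c = 104+16 = 120
n=4,k=5: c = 120+20 = 140

140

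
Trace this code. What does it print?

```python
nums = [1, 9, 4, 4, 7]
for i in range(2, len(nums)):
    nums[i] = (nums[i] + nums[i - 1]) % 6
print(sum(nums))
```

i=2: nums[2] = (4+9)%6 = 1 → [1, 9, 1, 4, 7]
i=3: nums[3] = (4+1)%6 = 5 → [1, 9, 1, 5, 7]
i=4: nums[4] = (7+5)%6 = 0 → [1, 9, 1, 5, 0]
sum = 16

16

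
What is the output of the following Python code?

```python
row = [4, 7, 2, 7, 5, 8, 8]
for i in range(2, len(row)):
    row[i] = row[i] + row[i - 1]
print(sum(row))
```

123

i=2: row[2] = 2+7 = 9 → [4, 7, 9, 7, 5, 8, 8]
i=3: row[3] = 7+9 = 16 → [4, 7, 9, 16, 5, 8, 8]
i=4: row[4] = 5+16 = 21 → [4, 7, 9, 16, 21, 8, 8]
i=5: row[5] = 8+21 = 29 → [4, 7, 9, 16, 21, 29, 8]
i=6: row[6] = 8+29 = 37 → [4, 7, 9, 16, 21, 29, 37]
sum = 123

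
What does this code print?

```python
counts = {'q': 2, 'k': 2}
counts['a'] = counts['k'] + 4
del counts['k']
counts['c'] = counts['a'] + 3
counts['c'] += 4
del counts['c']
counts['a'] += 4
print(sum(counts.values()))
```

12

counts['a'] = counts['k']+4 = 6 → {'q': 2, 'k': 2, 'a': 6}
del 'k' → {'q': 2, 'a': 6}
counts['c'] = counts['a']+3 = 9 → {'q': 2, 'a': 6, 'c': 9}
counts['c'] = 9+4 = 13 → {'q': 2, 'a': 6, 'c': 13}
del 'c' → {'q': 2, 'a': 6}
counts['a'] = 6+4 = 10 → {'q': 2, 'a': 10}
sum of values = 12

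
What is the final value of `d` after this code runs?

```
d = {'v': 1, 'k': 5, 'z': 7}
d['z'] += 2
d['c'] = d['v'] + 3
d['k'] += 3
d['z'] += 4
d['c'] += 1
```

{'v': 1, 'k': 8, 'z': 13, 'c': 5}

d['z'] = 7+2 = 9 → {'v': 1, 'k': 5, 'z': 9}
d['c'] = d['v']+3 = 4 → {'v': 1, 'k': 5, 'z': 9, 'c': 4}
d['k'] = 5+3 = 8 → {'v': 1, 'k': 8, 'z': 9, 'c': 4}
d['z'] = 9+4 = 13 → {'v': 1, 'k': 8, 'z': 13, 'c': 4}
d['c'] = 4+1 = 5 → {'v': 1, 'k': 8, 'z': 13, 'c': 5}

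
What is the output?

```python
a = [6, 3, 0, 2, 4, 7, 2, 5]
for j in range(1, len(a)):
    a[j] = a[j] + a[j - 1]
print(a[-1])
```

29

j=1: a[1] = 3+6 = 9 → [6, 9, 0, 2, 4, 7, 2, 5]
j=2: a[2] = 0+9 = 9 → [6, 9, 9, 2, 4, 7, 2, 5]
j=3: a[3] = 2+9 = 11 → [6, 9, 9, 11, 4, 7, 2, 5]
j=4: a[4] = 4+11 = 15 → [6, 9, 9, 11, 15, 7, 2, 5]
j=5: a[5] = 7+15 = 22 → [6, 9, 9, 11, 15, 22, 2, 5]
j=6: a[6] = 2+22 = 24 → [6, 9, 9, 11, 15, 22, 24, 5]
j=7: a[7] = 5+24 = 29 → [6, 9, 9, 11, 15, 22, 24, 29]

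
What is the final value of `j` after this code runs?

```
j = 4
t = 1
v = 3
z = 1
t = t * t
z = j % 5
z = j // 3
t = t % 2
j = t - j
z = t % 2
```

t = 1*1 = 1
z = 4%5 = 4
z = 4//3 = 1
t = 1%2 = 1
j = 1-4 = -3
z = 1%2 = 1

-3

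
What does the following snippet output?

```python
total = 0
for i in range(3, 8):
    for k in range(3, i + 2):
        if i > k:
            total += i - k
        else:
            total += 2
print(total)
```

i=3,k=3: not 3>3, total = 0+2 = 2
i=3,k=4: not 3>4, total = 2+2 = 4
i=4,k=3: 4>3, total = 4+1 = 5
i=4,k=4: not 4>4, total = 5+2 = 7
i=4,k=5: not 4>5, total = 7+2 = 9
i=5,k=3: 5>3, total = 9+2 = 11
i=5,k=4: 5>4, total = 11+1 = 12
i=5,k=5: not 5>5, total = 12+2 = 14
i=5,k=6: not 5>6, total = 14+2 = 16
i=6,k=3: 6>3, total = 16+3 = 19
i=6,k=4: 6>4, total = 19+2 = 21
i=6,k=5: 6>5, total = 21+1 = 22
i=6,k=6: not 6>6, total = 22+2 = 24
i=6,k=7: not 6>7, total = 24+2 = 26
i=7,k=3: 7>3, total = 26+4 = 30
i=7,k=4: 7>4, total = 30+3 = 33
i=7,k=5: 7>5, total = 33+2 = 35
i=7,k=6: 7>6, total = 35+1 = 36
i=7,k=7: not 7>7, total = 36+2 = 38
i=7,k=8: not 7>8, total = 38+2 = 40

40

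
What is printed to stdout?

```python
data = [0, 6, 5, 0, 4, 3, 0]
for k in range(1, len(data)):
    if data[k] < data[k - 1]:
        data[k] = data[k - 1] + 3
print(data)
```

k=1: 6>=0, unchanged → [0, 6, 5, 0, 4, 3, 0]
k=2: 5<6, data[2] = 6+3 = 9 → [0, 6, 9, 0, 4, 3, 0]
k=3: 0<9, data[3] = 9+3 = 12 → [0, 6, 9, 12, 4, 3, 0]
k=4: 4<12, data[4] = 12+3 = 15 → [0, 6, 9, 12, 15, 3, 0]
k=5: 3<15, data[5] = 15+3 = 18 → [0, 6, 9, 12, 15, 18, 0]
k=6: 0<18, data[6] = 18+3 = 21 → [0, 6, 9, 12, 15, 18, 21]

[0, 6, 9, 12, 15, 18, 21]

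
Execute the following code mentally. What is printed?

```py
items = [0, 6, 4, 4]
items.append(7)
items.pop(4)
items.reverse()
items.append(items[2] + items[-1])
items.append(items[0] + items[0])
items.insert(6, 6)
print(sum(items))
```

append 7 → [0, 6, 4, 4, 7]
pop(4) removes 7 → [0, 6, 4, 4]
reverse → [4, 4, 6, 0]
append items[2]+items[-1] = 6+0 = 6 → [4, 4, 6, 0, 6]
append items[0]+items[0] = 4+4 = 8 → [4, 4, 6, 0, 6, 8]
insert 6 at 6 → [4, 4, 6, 0, 6, 8, 6]
sum = 34

34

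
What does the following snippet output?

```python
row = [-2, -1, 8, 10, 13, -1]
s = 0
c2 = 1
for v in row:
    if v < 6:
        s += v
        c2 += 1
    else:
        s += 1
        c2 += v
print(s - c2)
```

v=-2: <6, s = 0+(-2) = -2; c2=2
v=-1: <6, s = (-2)+(-1) = -3; c2=3
v=8: not <6, s = (-3)+1 = -2; c2=11
v=10: not <6, s = (-2)+1 = -1; c2=21
v=13: not <6, s = (-1)+1 = 0; c2=34
v=-1: <6, s = 0+(-1) = -1; c2=35
s-c2 = (-1)-35 = -36

-36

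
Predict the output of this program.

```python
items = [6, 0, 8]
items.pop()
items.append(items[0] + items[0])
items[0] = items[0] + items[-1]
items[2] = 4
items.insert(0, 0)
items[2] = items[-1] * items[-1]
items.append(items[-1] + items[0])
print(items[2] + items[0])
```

pop() removes 8 → [6, 0]
append items[0]+items[0] = 6+6 = 12 → [6, 0, 12]
items[0] = items[0]+items[-1] = 6+12 = 18 → [18, 0, 12]
items[2] = 4 → [18, 0, 4]
insert 0 at 0 → [0, 18, 0, 4]
items[2] = items[-1]*items[-1] = 4*4 = 16 → [0, 18, 16, 4]
append items[-1]+items[0] = 4+0 = 4 → [0, 18, 16, 4, 4]
items[2]+items[0] = 16+0 = 16

16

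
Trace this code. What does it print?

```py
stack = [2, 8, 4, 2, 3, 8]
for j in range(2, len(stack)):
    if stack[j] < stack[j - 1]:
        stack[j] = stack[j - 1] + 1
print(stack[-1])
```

12

j=2: 4<8, stack[2] = 8+1 = 9 → [2, 8, 9, 2, 3, 8]
j=3: 2<9, stack[3] = 9+1 = 10 → [2, 8, 9, 10, 3, 8]
j=4: 3<10, stack[4] = 10+1 = 11 → [2, 8, 9, 10, 11, 8]
j=5: 8<11, stack[5] = 11+1 = 12 → [2, 8, 9, 10, 11, 12]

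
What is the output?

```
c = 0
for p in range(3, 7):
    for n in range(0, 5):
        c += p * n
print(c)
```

p=3,n=0: c = 0+0 = 0
p=3,n=1: c = 0+3 = 3
p=3,n=2: c = 3+6 = 9
p=3,n=3: c = 9+9 = 18
p=3,n=4: c = 18+12 = 30
p=4,n=0: c = 30+0 = 30
p=4,n=1: c = 30+4 = 34
p=4,n=2: c = 34+8 = 42
p=4,n=3: c = 42+12 = 54
p=4,n=4: c = 54+16 = 70
p=5,n=0: c = 70+0 = 70
p=5,n=1: c = 70+5 = 75
p=5,n=2: c = 75+10 = 85
p=5,n=3: c = 85+15 = 100
p=5,n=4: c = 100+20 = 120
p=6,n=0: c = 120+0 = 120
p=6,n=1: c = 120+6 = 126
p=6,n=2: c = 126+12 = 138
p=6,n=3: c = 138+18 = 156
p=6,n=4: c = 156+24 = 180

180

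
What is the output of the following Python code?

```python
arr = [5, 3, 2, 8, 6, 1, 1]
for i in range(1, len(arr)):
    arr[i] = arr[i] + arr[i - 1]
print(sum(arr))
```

116

i=1: arr[1] = 3+5 = 8 → [5, 8, 2, 8, 6, 1, 1]
i=2: arr[2] = 2+8 = 10 → [5, 8, 10, 8, 6, 1, 1]
i=3: arr[3] = 8+10 = 18 → [5, 8, 10, 18, 6, 1, 1]
i=4: arr[4] = 6+18 = 24 → [5, 8, 10, 18, 24, 1, 1]
i=5: arr[5] = 1+24 = 25 → [5, 8, 10, 18, 24, 25, 1]
i=6: arr[6] = 1+25 = 26 → [5, 8, 10, 18, 24, 25, 26]
sum = 116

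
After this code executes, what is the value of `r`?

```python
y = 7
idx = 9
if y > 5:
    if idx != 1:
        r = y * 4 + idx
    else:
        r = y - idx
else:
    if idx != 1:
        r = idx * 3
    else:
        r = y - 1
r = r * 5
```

y=7, idx=9
y > 5 is True; idx != 1 is True
→ r = y * 4 + idx = 37
r = 37*5 = 185

185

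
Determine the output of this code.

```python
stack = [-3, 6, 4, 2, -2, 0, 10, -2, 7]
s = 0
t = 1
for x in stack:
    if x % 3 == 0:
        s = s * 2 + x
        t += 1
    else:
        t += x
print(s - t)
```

-23

x=-3: %3==0, s = 0*2+(-3) = -3; t=2
x=6: %3==0, s = (-3)*2+6 = 0; t=3
x=4: not %3==0; t=7
x=2: not %3==0; t=9
x=-2: not %3==0; t=7
x=0: %3==0, s = 0*2+0 = 0; t=8
x=10: not %3==0; t=18
x=-2: not %3==0; t=16
x=7: not %3==0; t=23
s-t = 0-23 = -23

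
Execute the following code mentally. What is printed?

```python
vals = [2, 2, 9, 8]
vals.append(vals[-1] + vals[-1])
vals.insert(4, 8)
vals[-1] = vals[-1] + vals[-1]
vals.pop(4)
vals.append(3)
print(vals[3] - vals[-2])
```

-24

append vals[-1]+vals[-1] = 8+8 = 16 → [2, 2, 9, 8, 16]
insert 8 at 4 → [2, 2, 9, 8, 8, 16]
vals[-1] = vals[-1]+vals[-1] = 16+16 = 32 → [2, 2, 9, 8, 8, 32]
pop(4) removes 8 → [2, 2, 9, 8, 32]
append 3 → [2, 2, 9, 8, 32, 3]
vals[3]-vals[-2] = 8-32 = -24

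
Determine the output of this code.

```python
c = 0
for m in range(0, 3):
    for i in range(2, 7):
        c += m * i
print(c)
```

60

m=0,i=2: c = 0+0 = 0
m=0,i=3: c = 0+0 = 0
m=0,i=4: c = 0+0 = 0
m=0,i=5: c = 0+0 = 0
m=0,i=6: c = 0+0 = 0
m=1,i=2: c = 0+2 = 2
m=1,i=3: c = 2+3 = 5
m=1,i=4: c = 5+4 = 9
m=1,i=5: c = 9+5 = 14
m=1,i=6: c = 14+6 = 20
m=2,i=2: c = 20+4 = 24
m=2,i=3: c = 24+6 = 30
m=2,i=4: c = 30+8 = 38
m=2,i=5: c = 38+10 = 48
m=2,i=6: c = 48+12 = 60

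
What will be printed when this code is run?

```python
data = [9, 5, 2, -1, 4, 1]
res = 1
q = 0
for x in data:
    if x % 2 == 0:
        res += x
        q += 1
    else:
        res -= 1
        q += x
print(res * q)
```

x=9: not even, res = 1-1 = 0; q=9
x=5: not even, res = 0-1 = -1; q=14
x=2: even, res = (-1)+2 = 1; q=15
x=-1: not even, res = 1-1 = 0; q=14
x=4: even, res = 0+4 = 4; q=15
x=1: not even, res = 4-1 = 3; q=16
res*q = 3*16 = 48

48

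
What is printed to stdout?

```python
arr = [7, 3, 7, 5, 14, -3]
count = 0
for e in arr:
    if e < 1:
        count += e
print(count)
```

e=7: not <1
e=3: not <1
e=7: not <1
e=5: not <1
e=14: not <1
e=-3: <1, count = 0+(-3) = -3

-3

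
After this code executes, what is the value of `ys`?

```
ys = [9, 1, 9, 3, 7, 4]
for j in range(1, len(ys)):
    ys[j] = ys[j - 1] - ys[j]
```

j=1: ys[1] = 9-1 = 8 → [9, 8, 9, 3, 7, 4]
j=2: ys[2] = 8-9 = -1 → [9, 8, -1, 3, 7, 4]
j=3: ys[3] = (-1)-3 = -4 → [9, 8, -1, -4, 7, 4]
j=4: ys[4] = (-4)-7 = -11 → [9, 8, -1, -4, -11, 4]
j=5: ys[5] = (-11)-4 = -15 → [9, 8, -1, -4, -11, -15]

[9, 8, -1, -4, -11, -15]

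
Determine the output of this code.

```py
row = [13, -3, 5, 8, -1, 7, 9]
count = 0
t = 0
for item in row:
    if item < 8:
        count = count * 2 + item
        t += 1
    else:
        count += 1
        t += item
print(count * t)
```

748

item=13: not <8, count = 0+1 = 1; t=13
item=-3: <8, count = 1*2+(-3) = -1; t=14
item=5: <8, count = (-1)*2+5 = 3; t=15
item=8: not <8, count = 3+1 = 4; t=23
item=-1: <8, count = 4*2+(-1) = 7; t=24
item=7: <8, count = 7*2+7 = 21; t=25
item=9: not <8, count = 21+1 = 22; t=34
count*t = 22*34 = 748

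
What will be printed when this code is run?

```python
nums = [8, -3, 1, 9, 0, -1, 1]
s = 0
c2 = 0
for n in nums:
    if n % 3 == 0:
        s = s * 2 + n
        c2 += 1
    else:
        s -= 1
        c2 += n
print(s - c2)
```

n=8: not %3==0, s = 0-1 = -1; c2=8
n=-3: %3==0, s = (-1)*2+(-3) = -5; c2=9
n=1: not %3==0, s = (-5)-1 = -6; c2=10
n=9: %3==0, s = (-6)*2+9 = -3; c2=11
n=0: %3==0, s = (-3)*2+0 = -6; c2=12
n=-1: not %3==0, s = (-6)-1 = -7; c2=11
n=1: not %3==0, s = (-7)-1 = -8; c2=12
s-c2 = (-8)-12 = -20

-20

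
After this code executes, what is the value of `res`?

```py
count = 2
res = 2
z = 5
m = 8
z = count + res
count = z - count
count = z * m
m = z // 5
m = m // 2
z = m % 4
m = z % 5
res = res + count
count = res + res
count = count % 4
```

34

z = 2+2 = 4
count = 4-2 = 2
count = 4*8 = 32
m = 4//5 = 0
m = 0//2 = 0
z = 0%4 = 0
m = 0%5 = 0
res = 2+32 = 34
count = 34+34 = 68
count = 68%4 = 0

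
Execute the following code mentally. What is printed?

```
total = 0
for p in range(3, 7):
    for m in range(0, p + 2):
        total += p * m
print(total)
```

p=3,m=0: total = 0+0 = 0
p=3,m=1: total = 0+3 = 3
p=3,m=2: total = 3+6 = 9
p=3,m=3: total = 9+9 = 18
p=3,m=4: total = 18+12 = 30
p=4,m=0: total = 30+0 = 30
p=4,m=1: total = 30+4 = 34
p=4,m=2: total = 34+8 = 42
p=4,m=3: total = 42+12 = 54
p=4,m=4: total = 54+16 = 70
p=4,m=5: total = 70+20 = 90
p=5,m=0: total = 90+0 = 90
p=5,m=1: total = 90+5 = 95
p=5,m=2: total = 95+10 = 105
p=5,m=3: total = 105+15 = 120
p=5,m=4: total = 120+20 = 140
p=5,m=5: total = 140+25 = 165
p=5,m=6: total = 165+30 = 195
p=6,m=0: total = 195+0 = 195
p=6,m=1: total = 195+6 = 201
p=6,m=2: total = 201+12 = 213
p=6,m=3: total = 213+18 = 231
p=6,m=4: total = 231+24 = 255
p=6,m=5: total = 255+30 = 285
p=6,m=6: total = 285+36 = 321
p=6,m=7: total = 321+42 = 363

363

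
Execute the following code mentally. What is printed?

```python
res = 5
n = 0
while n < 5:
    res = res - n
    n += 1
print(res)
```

-5

n=0: res = 5-0 = 5
n=1: res = 5-1 = 4
n=2: res = 4-2 = 2
n=3: res = 2-3 = -1
n=4: res = (-1)-4 = -5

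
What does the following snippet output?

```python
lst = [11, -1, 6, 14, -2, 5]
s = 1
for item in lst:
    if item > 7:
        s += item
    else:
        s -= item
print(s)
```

item=11: >7, s = 1+11 = 12
item=-1: not >7, s = 12-(-1) = 13
item=6: not >7, s = 13-6 = 7
item=14: >7, s = 7+14 = 21
item=-2: not >7, s = 21-(-2) = 23
item=5: not >7, s = 23-5 = 18

18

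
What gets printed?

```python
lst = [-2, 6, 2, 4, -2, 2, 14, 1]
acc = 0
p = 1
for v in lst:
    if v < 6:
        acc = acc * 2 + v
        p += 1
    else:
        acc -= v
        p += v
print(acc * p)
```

-6021

v=-2: <6, acc = 0*2+(-2) = -2; p=2
v=6: not <6, acc = (-2)-6 = -8; p=8
v=2: <6, acc = (-8)*2+2 = -14; p=9
v=4: <6, acc = (-14)*2+4 = -24; p=10
v=-2: <6, acc = (-24)*2+(-2) = -50; p=11
v=2: <6, acc = (-50)*2+2 = -98; p=12
v=14: not <6, acc = (-98)-14 = -112; p=26
v=1: <6, acc = (-112)*2+1 = -223; p=27
acc*p = (-223)*27 = -6021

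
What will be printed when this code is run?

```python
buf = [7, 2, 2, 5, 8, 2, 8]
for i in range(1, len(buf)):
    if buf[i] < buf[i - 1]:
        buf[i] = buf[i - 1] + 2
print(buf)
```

[7, 9, 11, 13, 15, 17, 19]

i=1: 2<7, buf[1] = 7+2 = 9 → [7, 9, 2, 5, 8, 2, 8]
i=2: 2<9, buf[2] = 9+2 = 11 → [7, 9, 11, 5, 8, 2, 8]
i=3: 5<11, buf[3] = 11+2 = 13 → [7, 9, 11, 13, 8, 2, 8]
i=4: 8<13, buf[4] = 13+2 = 15 → [7, 9, 11, 13, 15, 2, 8]
i=5: 2<15, buf[5] = 15+2 = 17 → [7, 9, 11, 13, 15, 17, 8]
i=6: 8<17, buf[6] = 17+2 = 19 → [7, 9, 11, 13, 15, 17, 19]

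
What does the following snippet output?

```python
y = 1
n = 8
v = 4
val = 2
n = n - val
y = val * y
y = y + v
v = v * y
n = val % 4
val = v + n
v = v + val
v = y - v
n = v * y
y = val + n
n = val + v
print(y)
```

n = 8-2 = 6
y = 2*1 = 2
y = 2+4 = 6
v = 4*6 = 24
n = 2%4 = 2
val = 24+2 = 26
v = 24+26 = 50
v = 6-50 = -44
n = (-44)*6 = -264
y = 26+(-264) = -238
n = 26+(-44) = -18

-238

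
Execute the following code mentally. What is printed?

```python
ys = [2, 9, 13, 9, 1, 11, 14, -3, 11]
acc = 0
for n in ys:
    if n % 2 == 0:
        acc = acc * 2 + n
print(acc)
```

18

n=2: even, acc = 0*2+2 = 2
n=9: not even
n=13: not even
n=9: not even
n=1: not even
n=11: not even
n=14: even, acc = 2*2+14 = 18
n=-3: not even
n=11: not even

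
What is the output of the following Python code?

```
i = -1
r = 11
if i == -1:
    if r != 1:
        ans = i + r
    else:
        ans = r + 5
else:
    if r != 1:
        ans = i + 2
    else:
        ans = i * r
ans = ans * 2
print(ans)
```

i=-1, r=11
i == -1 is True; r != 1 is True
→ ans = i + r = 10
ans = 10*2 = 20

20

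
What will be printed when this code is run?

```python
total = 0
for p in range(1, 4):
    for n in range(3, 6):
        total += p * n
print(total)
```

p=1,n=3: total = 0+3 = 3
p=1,n=4: total = 3+4 = 7
p=1,n=5: total = 7+5 = 12
p=2,n=3: total = 12+6 = 18
p=2,n=4: total = 18+8 = 26
p=2,n=5: total = 26+10 = 36
p=3,n=3: total = 36+9 = 45
p=3,n=4: total = 45+12 = 57
p=3,n=5: total = 57+15 = 72

72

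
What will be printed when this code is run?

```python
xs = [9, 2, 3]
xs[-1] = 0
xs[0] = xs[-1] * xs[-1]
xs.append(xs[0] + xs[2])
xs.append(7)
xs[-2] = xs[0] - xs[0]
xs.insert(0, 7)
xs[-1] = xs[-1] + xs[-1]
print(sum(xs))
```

23

xs[-1] = 0 → [9, 2, 0]
xs[0] = xs[-1]*xs[-1] = 0*0 = 0 → [0, 2, 0]
append xs[0]+xs[2] = 0+0 = 0 → [0, 2, 0, 0]
append 7 → [0, 2, 0, 0, 7]
xs[-2] = xs[0]-xs[0] = 0-0 = 0 → [0, 2, 0, 0, 7]
insert 7 at 0 → [7, 0, 2, 0, 0, 7]
xs[-1] = xs[-1]+xs[-1] = 7+7 = 14 → [7, 0, 2, 0, 0, 14]
sum = 23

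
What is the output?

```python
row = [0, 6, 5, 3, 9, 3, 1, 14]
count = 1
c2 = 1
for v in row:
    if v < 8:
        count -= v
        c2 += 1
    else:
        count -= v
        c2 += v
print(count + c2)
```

-10

v=0: <8, count = 1-0 = 1; c2=2
v=6: <8, count = 1-6 = -5; c2=3
v=5: <8, count = (-5)-5 = -10; c2=4
v=3: <8, count = (-10)-3 = -13; c2=5
v=9: not <8, count = (-13)-9 = -22; c2=14
v=3: <8, count = (-22)-3 = -25; c2=15
v=1: <8, count = (-25)-1 = -26; c2=16
v=14: not <8, count = (-26)-14 = -40; c2=30
count+c2 = (-40)+30 = -10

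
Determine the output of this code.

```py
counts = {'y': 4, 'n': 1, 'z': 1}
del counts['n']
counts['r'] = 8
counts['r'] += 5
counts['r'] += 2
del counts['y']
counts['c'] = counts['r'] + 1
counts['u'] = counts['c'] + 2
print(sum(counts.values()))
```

del 'n' → {'y': 4, 'z': 1}
counts['r'] = 8 → {'y': 4, 'z': 1, 'r': 8}
counts['r'] = 8+5 = 13 → {'y': 4, 'z': 1, 'r': 13}
counts['r'] = 13+2 = 15 → {'y': 4, 'z': 1, 'r': 15}
del 'y' → {'z': 1, 'r': 15}
counts['c'] = counts['r']+1 = 16 → {'z': 1, 'r': 15, 'c': 16}
counts['u'] = counts['c']+2 = 18 → {'z': 1, 'r': 15, 'c': 16, 'u': 18}
sum of values = 50

50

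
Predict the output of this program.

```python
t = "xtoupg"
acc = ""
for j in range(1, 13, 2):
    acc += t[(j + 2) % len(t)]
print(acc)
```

ugtugt

j=1: add t[3]='u' → 'u'
j=3: add t[5]='g' → 'ug'
j=5: add t[1]='t' → 'ugt'
j=7: add t[3]='u' → 'ugtu'
j=9: add t[5]='g' → 'ugtug'
j=11: add t[1]='t' → 'ugtugt'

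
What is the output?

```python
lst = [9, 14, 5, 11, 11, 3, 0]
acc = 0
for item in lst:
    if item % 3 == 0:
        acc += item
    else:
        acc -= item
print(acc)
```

item=9: %3==0, acc = 0+9 = 9
item=14: not %3==0, acc = 9-14 = -5
item=5: not %3==0, acc = (-5)-5 = -10
item=11: not %3==0, acc = (-10)-11 = -21
item=11: not %3==0, acc = (-21)-11 = -32
item=3: %3==0, acc = (-32)+3 = -29
item=0: %3==0, acc = (-29)+0 = -29

-29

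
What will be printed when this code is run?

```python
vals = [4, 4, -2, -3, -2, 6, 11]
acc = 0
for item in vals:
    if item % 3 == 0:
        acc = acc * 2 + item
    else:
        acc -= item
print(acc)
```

-31

item=4: not %3==0, acc = 0-4 = -4
item=4: not %3==0, acc = (-4)-4 = -8
item=-2: not %3==0, acc = (-8)-(-2) = -6
item=-3: %3==0, acc = (-6)*2+(-3) = -15
item=-2: not %3==0, acc = (-15)-(-2) = -13
item=6: %3==0, acc = (-13)*2+6 = -20
item=11: not %3==0, acc = (-20)-11 = -31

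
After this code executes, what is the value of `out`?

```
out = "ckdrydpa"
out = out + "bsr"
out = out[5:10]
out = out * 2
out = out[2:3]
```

'a'

+ 'bsr' → 'ckdrydpabsr'
slice [5:10] → 'dpabs'
repeat ×2 → 'dpabsdpabs'
slice [2:3] → 'a'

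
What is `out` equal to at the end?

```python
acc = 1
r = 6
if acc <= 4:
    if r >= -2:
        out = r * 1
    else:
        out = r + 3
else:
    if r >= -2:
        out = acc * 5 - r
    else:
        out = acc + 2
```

acc=1, r=6
acc <= 4 is True; r >= -2 is True
→ out = r * 1 = 6

6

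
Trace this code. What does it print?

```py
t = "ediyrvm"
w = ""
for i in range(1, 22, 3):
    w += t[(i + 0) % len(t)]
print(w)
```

dreymiv

i=1: add t[1]='d' → 'd'
i=4: add t[4]='r' → 'dr'
i=7: add t[0]='e' → 'dre'
i=10: add t[3]='y' → 'drey'
i=13: add t[6]='m' → 'dreym'
i=16: add t[2]='i' → 'dreymi'
i=19: add t[5]='v' → 'dreymiv'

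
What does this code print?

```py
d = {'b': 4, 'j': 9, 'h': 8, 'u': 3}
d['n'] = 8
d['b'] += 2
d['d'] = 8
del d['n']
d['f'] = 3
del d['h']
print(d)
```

{'b': 6, 'j': 9, 'u': 3, 'd': 8, 'f': 3}

d['n'] = 8 → {'b': 4, 'j': 9, 'h': 8, 'u': 3, 'n': 8}
d['b'] = 4+2 = 6 → {'b': 6, 'j': 9, 'h': 8, 'u': 3, 'n': 8}
d['d'] = 8 → {'b': 6, 'j': 9, 'h': 8, 'u': 3, 'n': 8, 'd': 8}
del 'n' → {'b': 6, 'j': 9, 'h': 8, 'u': 3, 'd': 8}
d['f'] = 3 → {'b': 6, 'j': 9, 'h': 8, 'u': 3, 'd': 8, 'f': 3}
del 'h' → {'b': 6, 'j': 9, 'u': 3, 'd': 8, 'f': 3}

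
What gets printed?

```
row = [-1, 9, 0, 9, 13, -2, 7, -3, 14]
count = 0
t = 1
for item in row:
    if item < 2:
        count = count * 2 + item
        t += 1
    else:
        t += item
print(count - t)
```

-72

item=-1: <2, count = 0*2+(-1) = -1; t=2
item=9: not <2; t=11
item=0: <2, count = (-1)*2+0 = -2; t=12
item=9: not <2; t=21
item=13: not <2; t=34
item=-2: <2, count = (-2)*2+(-2) = -6; t=35
item=7: not <2; t=42
item=-3: <2, count = (-6)*2+(-3) = -15; t=43
item=14: not <2; t=57
count-t = (-15)-57 = -72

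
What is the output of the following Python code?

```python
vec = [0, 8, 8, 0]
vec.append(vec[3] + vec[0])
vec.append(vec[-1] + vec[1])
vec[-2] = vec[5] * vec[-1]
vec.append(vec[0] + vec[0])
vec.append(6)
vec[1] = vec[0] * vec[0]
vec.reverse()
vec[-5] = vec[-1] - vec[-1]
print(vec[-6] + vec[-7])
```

append vec[3]+vec[0] = 0+0 = 0 → [0, 8, 8, 0, 0]
append vec[-1]+vec[1] = 0+8 = 8 → [0, 8, 8, 0, 0, 8]
vec[-2] = vec[5]*vec[-1] = 8*8 = 64 → [0, 8, 8, 0, 64, 8]
append vec[0]+vec[0] = 0+0 = 0 → [0, 8, 8, 0, 64, 8, 0]
append 6 → [0, 8, 8, 0, 64, 8, 0, 6]
vec[1] = vec[0]*vec[0] = 0*0 = 0 → [0, 0, 8, 0, 64, 8, 0, 6]
reverse → [6, 0, 8, 64, 0, 8, 0, 0]
vec[-5] = vec[-1]-vec[-1] = 0-0 = 0 → [6, 0, 8, 0, 0, 8, 0, 0]
vec[-6]+vec[-7] = 8+0 = 8

8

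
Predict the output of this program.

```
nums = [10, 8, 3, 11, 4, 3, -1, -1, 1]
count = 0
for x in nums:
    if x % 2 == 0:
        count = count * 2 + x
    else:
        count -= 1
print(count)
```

52

x=10: even, count = 0*2+10 = 10
x=8: even, count = 10*2+8 = 28
x=3: not even, count = 28-1 = 27
x=11: not even, count = 27-1 = 26
x=4: even, count = 26*2+4 = 56
x=3: not even, count = 56-1 = 55
x=-1: not even, count = 55-1 = 54
x=-1: not even, count = 54-1 = 53
x=1: not even, count = 53-1 = 52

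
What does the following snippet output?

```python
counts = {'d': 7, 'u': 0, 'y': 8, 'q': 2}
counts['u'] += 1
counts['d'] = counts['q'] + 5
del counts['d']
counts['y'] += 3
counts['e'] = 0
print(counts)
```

{'u': 1, 'y': 11, 'q': 2, 'e': 0}

counts['u'] = 0+1 = 1 → {'d': 7, 'u': 1, 'y': 8, 'q': 2}
counts['d'] = counts['q']+5 = 7 → {'d': 7, 'u': 1, 'y': 8, 'q': 2}
del 'd' → {'u': 1, 'y': 8, 'q': 2}
counts['y'] = 8+3 = 11 → {'u': 1, 'y': 11, 'q': 2}
counts['e'] = 0 → {'u': 1, 'y': 11, 'q': 2, 'e': 0}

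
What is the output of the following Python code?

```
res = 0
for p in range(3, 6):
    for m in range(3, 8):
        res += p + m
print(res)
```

p=3,m=3: res = 0+6 = 6
p=3,m=4: res = 6+7 = 13
p=3,m=5: res = 13+8 = 21
p=3,m=6: res = 21+9 = 30
p=3,m=7: res = 30+10 = 40
p=4,m=3: res = 40+7 = 47
p=4,m=4: res = 47+8 = 55
p=4,m=5: res = 55+9 = 64
p=4,m=6: res = 64+10 = 74
p=4,m=7: res = 74+11 = 85
p=5,m=3: res = 85+8 = 93
p=5,m=4: res = 93+9 = 102
p=5,m=5: res = 102+10 = 112
p=5,m=6: res = 112+11 = 123
p=5,m=7: res = 123+12 = 135

135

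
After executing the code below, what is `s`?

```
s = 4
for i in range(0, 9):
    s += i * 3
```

i=0: s = 4+0*3 = 4
i=1: s = 4+1*3 = 7
i=2: s = 7+2*3 = 13
i=3: s = 13+3*3 = 22
i=4: s = 22+4*3 = 34
i=5: s = 34+5*3 = 49
i=6: s = 49+6*3 = 67
i=7: s = 67+7*3 = 88
i=8: s = 88+8*3 = 112

112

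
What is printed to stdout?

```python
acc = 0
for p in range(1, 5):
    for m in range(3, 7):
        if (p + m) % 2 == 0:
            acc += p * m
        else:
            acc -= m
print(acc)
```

56

p=1,m=3: even sum, acc = 0+3 = 3
p=1,m=4: odd sum, acc = 3-4 = -1
p=1,m=5: even sum, acc = (-1)+5 = 4
p=1,m=6: odd sum, acc = 4-6 = -2
p=2,m=3: odd sum, acc = (-2)-3 = -5
p=2,m=4: even sum, acc = (-5)+8 = 3
p=2,m=5: odd sum, acc = 3-5 = -2
p=2,m=6: even sum, acc = (-2)+12 = 10
p=3,m=3: even sum, acc = 10+9 = 19
p=3,m=4: odd sum, acc = 19-4 = 15
p=3,m=5: even sum, acc = 15+15 = 30
p=3,m=6: odd sum, acc = 30-6 = 24
p=4,m=3: odd sum, acc = 24-3 = 21
p=4,m=4: even sum, acc = 21+16 = 37
p=4,m=5: odd sum, acc = 37-5 = 32
p=4,m=6: even sum, acc = 32+24 = 56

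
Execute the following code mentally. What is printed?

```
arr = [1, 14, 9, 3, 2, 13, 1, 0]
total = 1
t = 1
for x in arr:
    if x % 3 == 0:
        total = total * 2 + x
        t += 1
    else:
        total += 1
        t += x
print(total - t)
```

x=1: not %3==0, total = 1+1 = 2; t=2
x=14: not %3==0, total = 2+1 = 3; t=16
x=9: %3==0, total = 3*2+9 = 15; t=17
x=3: %3==0, total = 15*2+3 = 33; t=18
x=2: not %3==0, total = 33+1 = 34; t=20
x=13: not %3==0, total = 34+1 = 35; t=33
x=1: not %3==0, total = 35+1 = 36; t=34
x=0: %3==0, total = 36*2+0 = 72; t=35
total-t = 72-35 = 37

37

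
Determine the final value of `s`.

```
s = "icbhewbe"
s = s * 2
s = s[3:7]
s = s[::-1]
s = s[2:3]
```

'e'

repeat ×2 → 'icbhewbeicbhewbe'
slice [3:7] → 'hewb'
reverse → 'bweh'
slice [2:3] → 'e'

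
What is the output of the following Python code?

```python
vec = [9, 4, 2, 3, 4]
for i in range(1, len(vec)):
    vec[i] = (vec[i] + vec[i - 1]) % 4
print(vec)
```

[9, 1, 3, 2, 2]

i=1: vec[1] = (4+9)%4 = 1 → [9, 1, 2, 3, 4]
i=2: vec[2] = (2+1)%4 = 3 → [9, 1, 3, 3, 4]
i=3: vec[3] = (3+3)%4 = 2 → [9, 1, 3, 2, 4]
i=4: vec[4] = (4+2)%4 = 2 → [9, 1, 3, 2, 2]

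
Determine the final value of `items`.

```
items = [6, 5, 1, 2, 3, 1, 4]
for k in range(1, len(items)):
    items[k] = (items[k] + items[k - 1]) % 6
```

k=1: items[1] = (5+6)%6 = 5 → [6, 5, 1, 2, 3, 1, 4]
k=2: items[2] = (1+5)%6 = 0 → [6, 5, 0, 2, 3, 1, 4]
k=3: items[3] = (2+0)%6 = 2 → [6, 5, 0, 2, 3, 1, 4]
k=4: items[4] = (3+2)%6 = 5 → [6, 5, 0, 2, 5, 1, 4]
k=5: items[5] = (1+5)%6 = 0 → [6, 5, 0, 2, 5, 0, 4]
k=6: items[6] = (4+0)%6 = 4 → [6, 5, 0, 2, 5, 0, 4]

[6, 5, 0, 2, 5, 0, 4]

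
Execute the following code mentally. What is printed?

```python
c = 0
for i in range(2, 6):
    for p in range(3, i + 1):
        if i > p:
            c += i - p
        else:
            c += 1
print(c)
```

i=3,p=3: not 3>3, c = 0+1 = 1
i=4,p=3: 4>3, c = 1+1 = 2
i=4,p=4: not 4>4, c = 2+1 = 3
i=5,p=3: 5>3, c = 3+2 = 5
i=5,p=4: 5>4, c = 5+1 = 6
i=5,p=5: not 5>5, c = 6+1 = 7

7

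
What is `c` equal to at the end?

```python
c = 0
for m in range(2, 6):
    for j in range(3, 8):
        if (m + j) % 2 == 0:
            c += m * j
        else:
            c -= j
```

m=2,j=3: odd sum, c = 0-3 = -3
m=2,j=4: even sum, c = (-3)+8 = 5
m=2,j=5: odd sum, c = 5-5 = 0
m=2,j=6: even sum, c = 0+12 = 12
m=2,j=7: odd sum, c = 12-7 = 5
m=3,j=3: even sum, c = 5+9 = 14
m=3,j=4: odd sum, c = 14-4 = 10
m=3,j=5: even sum, c = 10+15 = 25
m=3,j=6: odd sum, c = 25-6 = 19
m=3,j=7: even sum, c = 19+21 = 40
m=4,j=3: odd sum, c = 40-3 = 37
m=4,j=4: even sum, c = 37+16 = 53
m=4,j=5: odd sum, c = 53-5 = 48
m=4,j=6: even sum, c = 48+24 = 72
m=4,j=7: odd sum, c = 72-7 = 65
m=5,j=3: even sum, c = 65+15 = 80
m=5,j=4: odd sum, c = 80-4 = 76
m=5,j=5: even sum, c = 76+25 = 101
m=5,j=6: odd sum, c = 101-6 = 95
m=5,j=7: even sum, c = 95+35 = 130

130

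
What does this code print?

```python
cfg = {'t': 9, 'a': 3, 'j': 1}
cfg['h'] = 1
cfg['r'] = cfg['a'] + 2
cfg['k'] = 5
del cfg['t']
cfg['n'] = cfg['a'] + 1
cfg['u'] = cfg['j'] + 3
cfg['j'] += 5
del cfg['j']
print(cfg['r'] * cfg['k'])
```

25

cfg['h'] = 1 → {'t': 9, 'a': 3, 'j': 1, 'h': 1}
cfg['r'] = cfg['a']+2 = 5 → {'t': 9, 'a': 3, 'j': 1, 'h': 1, 'r': 5}
cfg['k'] = 5 → {'t': 9, 'a': 3, 'j': 1, 'h': 1, 'r': 5, 'k': 5}
del 't' → {'a': 3, 'j': 1, 'h': 1, 'r': 5, 'k': 5}
cfg['n'] = cfg['a']+1 = 4 → {'a': 3, 'j': 1, 'h': 1, 'r': 5, 'k': 5, 'n': 4}
cfg['u'] = cfg['j']+3 = 4 → {'a': 3, 'j': 1, 'h': 1, 'r': 5, 'k': 5, 'n': 4, 'u': 4}
cfg['j'] = 1+5 = 6 → {'a': 3, 'j': 6, 'h': 1, 'r': 5, 'k': 5, 'n': 4, 'u': 4}
del 'j' → {'a': 3, 'h': 1, 'r': 5, 'k': 5, 'n': 4, 'u': 4}
cfg['r']*cfg['k'] = 5*5 = 25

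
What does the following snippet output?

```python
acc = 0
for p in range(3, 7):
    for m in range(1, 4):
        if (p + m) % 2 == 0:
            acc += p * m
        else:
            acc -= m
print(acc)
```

p=3,m=1: even sum, acc = 0+3 = 3
p=3,m=2: odd sum, acc = 3-2 = 1
p=3,m=3: even sum, acc = 1+9 = 10
p=4,m=1: odd sum, acc = 10-1 = 9
p=4,m=2: even sum, acc = 9+8 = 17
p=4,m=3: odd sum, acc = 17-3 = 14
p=5,m=1: even sum, acc = 14+5 = 19
p=5,m=2: odd sum, acc = 19-2 = 17
p=5,m=3: even sum, acc = 17+15 = 32
p=6,m=1: odd sum, acc = 32-1 = 31
p=6,m=2: even sum, acc = 31+12 = 43
p=6,m=3: odd sum, acc = 43-3 = 40

40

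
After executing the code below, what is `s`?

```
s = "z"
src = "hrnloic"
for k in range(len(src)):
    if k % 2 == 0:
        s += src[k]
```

k=0: add 'h' → 'zh'
k=1: skip
k=2: add 'n' → 'zhn'
k=3: skip
k=4: add 'o' → 'zhno'
k=5: skip
k=6: add 'c' → 'zhnoc'

'zhnoc'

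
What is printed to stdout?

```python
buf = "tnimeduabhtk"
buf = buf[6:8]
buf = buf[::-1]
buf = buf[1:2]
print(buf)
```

slice [6:8] → 'ua'
reverse → 'au'
slice [1:2] → 'u'

u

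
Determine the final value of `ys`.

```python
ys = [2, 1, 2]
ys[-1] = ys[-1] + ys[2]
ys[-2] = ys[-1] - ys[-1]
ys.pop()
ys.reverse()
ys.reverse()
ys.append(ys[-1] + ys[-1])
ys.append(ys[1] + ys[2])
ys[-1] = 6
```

[2, 0, 0, 6]

ys[-1] = ys[-1]+ys[2] = 2+2 = 4 → [2, 1, 4]
ys[-2] = ys[-1]-ys[-1] = 4-4 = 0 → [2, 0, 4]
pop() removes 4 → [2, 0]
reverse → [0, 2]
reverse → [2, 0]
append ys[-1]+ys[-1] = 0+0 = 0 → [2, 0, 0]
append ys[1]+ys[2] = 0+0 = 0 → [2, 0, 0, 0]
ys[-1] = 6 → [2, 0, 0, 6]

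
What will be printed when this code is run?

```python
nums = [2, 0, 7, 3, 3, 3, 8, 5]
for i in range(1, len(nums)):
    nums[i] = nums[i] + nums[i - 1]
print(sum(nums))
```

115

i=1: nums[1] = 0+2 = 2 → [2, 2, 7, 3, 3, 3, 8, 5]
i=2: nums[2] = 7+2 = 9 → [2, 2, 9, 3, 3, 3, 8, 5]
i=3: nums[3] = 3+9 = 12 → [2, 2, 9, 12, 3, 3, 8, 5]
i=4: nums[4] = 3+12 = 15 → [2, 2, 9, 12, 15, 3, 8, 5]
i=5: nums[5] = 3+15 = 18 → [2, 2, 9, 12, 15, 18, 8, 5]
i=6: nums[6] = 8+18 = 26 → [2, 2, 9, 12, 15, 18, 26, 5]
i=7: nums[7] = 5+26 = 31 → [2, 2, 9, 12, 15, 18, 26, 31]
sum = 115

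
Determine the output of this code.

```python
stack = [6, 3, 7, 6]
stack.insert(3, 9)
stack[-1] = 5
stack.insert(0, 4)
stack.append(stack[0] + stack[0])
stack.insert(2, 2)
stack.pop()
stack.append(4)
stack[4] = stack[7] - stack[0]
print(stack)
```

insert 9 at 3 → [6, 3, 7, 9, 6]
stack[-1] = 5 → [6, 3, 7, 9, 5]
insert 4 at 0 → [4, 6, 3, 7, 9, 5]
append stack[0]+stack[0] = 4+4 = 8 → [4, 6, 3, 7, 9, 5, 8]
insert 2 at 2 → [4, 6, 2, 3, 7, 9, 5, 8]
pop() removes 8 → [4, 6, 2, 3, 7, 9, 5]
append 4 → [4, 6, 2, 3, 7, 9, 5, 4]
stack[4] = stack[7]-stack[0] = 4-4 = 0 → [4, 6, 2, 3, 0, 9, 5, 4]

[4, 6, 2, 3, 0, 9, 5, 4]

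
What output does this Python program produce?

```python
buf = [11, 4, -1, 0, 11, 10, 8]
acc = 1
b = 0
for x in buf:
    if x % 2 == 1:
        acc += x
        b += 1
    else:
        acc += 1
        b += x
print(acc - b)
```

1

x=11: odd, acc = 1+11 = 12; b=1
x=4: not odd, acc = 12+1 = 13; b=5
x=-1: odd, acc = 13+(-1) = 12; b=6
x=0: not odd, acc = 12+1 = 13; b=6
x=11: odd, acc = 13+11 = 24; b=7
x=10: not odd, acc = 24+1 = 25; b=17
x=8: not odd, acc = 25+1 = 26; b=25
acc-b = 26-25 = 1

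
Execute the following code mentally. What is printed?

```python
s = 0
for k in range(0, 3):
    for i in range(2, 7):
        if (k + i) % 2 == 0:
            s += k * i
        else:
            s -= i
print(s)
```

4

k=0,i=2: even sum, s = 0+0 = 0
k=0,i=3: odd sum, s = 0-3 = -3
k=0,i=4: even sum, s = (-3)+0 = -3
k=0,i=5: odd sum, s = (-3)-5 = -8
k=0,i=6: even sum, s = (-8)+0 = -8
k=1,i=2: odd sum, s = (-8)-2 = -10
k=1,i=3: even sum, s = (-10)+3 = -7
k=1,i=4: odd sum, s = (-7)-4 = -11
k=1,i=5: even sum, s = (-11)+5 = -6
k=1,i=6: odd sum, s = (-6)-6 = -12
k=2,i=2: even sum, s = (-12)+4 = -8
k=2,i=3: odd sum, s = (-8)-3 = -11
k=2,i=4: even sum, s = (-11)+8 = -3
k=2,i=5: odd sum, s = (-3)-5 = -8
k=2,i=6: even sum, s = (-8)+12 = 4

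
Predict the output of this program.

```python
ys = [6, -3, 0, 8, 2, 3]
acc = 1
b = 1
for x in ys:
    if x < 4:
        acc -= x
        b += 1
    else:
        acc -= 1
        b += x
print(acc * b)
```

x=6: not <4, acc = 1-1 = 0; b=7
x=-3: <4, acc = 0-(-3) = 3; b=8
x=0: <4, acc = 3-0 = 3; b=9
x=8: not <4, acc = 3-1 = 2; b=17
x=2: <4, acc = 2-2 = 0; b=18
x=3: <4, acc = 0-3 = -3; b=19
acc*b = (-3)*19 = -57

-57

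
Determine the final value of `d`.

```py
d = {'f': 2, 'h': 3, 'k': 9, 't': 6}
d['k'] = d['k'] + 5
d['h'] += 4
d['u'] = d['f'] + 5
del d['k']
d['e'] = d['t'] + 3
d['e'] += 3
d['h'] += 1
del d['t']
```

d['k'] = d['k']+5 = 14 → {'f': 2, 'h': 3, 'k': 14, 't': 6}
d['h'] = 3+4 = 7 → {'f': 2, 'h': 7, 'k': 14, 't': 6}
d['u'] = d['f']+5 = 7 → {'f': 2, 'h': 7, 'k': 14, 't': 6, 'u': 7}
del 'k' → {'f': 2, 'h': 7, 't': 6, 'u': 7}
d['e'] = d['t']+3 = 9 → {'f': 2, 'h': 7, 't': 6, 'u': 7, 'e': 9}
d['e'] = 9+3 = 12 → {'f': 2, 'h': 7, 't': 6, 'u': 7, 'e': 12}
d['h'] = 7+1 = 8 → {'f': 2, 'h': 8, 't': 6, 'u': 7, 'e': 12}
del 't' → {'f': 2, 'h': 8, 'u': 7, 'e': 12}

{'f': 2, 'h': 8, 'u': 7, 'e': 12}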